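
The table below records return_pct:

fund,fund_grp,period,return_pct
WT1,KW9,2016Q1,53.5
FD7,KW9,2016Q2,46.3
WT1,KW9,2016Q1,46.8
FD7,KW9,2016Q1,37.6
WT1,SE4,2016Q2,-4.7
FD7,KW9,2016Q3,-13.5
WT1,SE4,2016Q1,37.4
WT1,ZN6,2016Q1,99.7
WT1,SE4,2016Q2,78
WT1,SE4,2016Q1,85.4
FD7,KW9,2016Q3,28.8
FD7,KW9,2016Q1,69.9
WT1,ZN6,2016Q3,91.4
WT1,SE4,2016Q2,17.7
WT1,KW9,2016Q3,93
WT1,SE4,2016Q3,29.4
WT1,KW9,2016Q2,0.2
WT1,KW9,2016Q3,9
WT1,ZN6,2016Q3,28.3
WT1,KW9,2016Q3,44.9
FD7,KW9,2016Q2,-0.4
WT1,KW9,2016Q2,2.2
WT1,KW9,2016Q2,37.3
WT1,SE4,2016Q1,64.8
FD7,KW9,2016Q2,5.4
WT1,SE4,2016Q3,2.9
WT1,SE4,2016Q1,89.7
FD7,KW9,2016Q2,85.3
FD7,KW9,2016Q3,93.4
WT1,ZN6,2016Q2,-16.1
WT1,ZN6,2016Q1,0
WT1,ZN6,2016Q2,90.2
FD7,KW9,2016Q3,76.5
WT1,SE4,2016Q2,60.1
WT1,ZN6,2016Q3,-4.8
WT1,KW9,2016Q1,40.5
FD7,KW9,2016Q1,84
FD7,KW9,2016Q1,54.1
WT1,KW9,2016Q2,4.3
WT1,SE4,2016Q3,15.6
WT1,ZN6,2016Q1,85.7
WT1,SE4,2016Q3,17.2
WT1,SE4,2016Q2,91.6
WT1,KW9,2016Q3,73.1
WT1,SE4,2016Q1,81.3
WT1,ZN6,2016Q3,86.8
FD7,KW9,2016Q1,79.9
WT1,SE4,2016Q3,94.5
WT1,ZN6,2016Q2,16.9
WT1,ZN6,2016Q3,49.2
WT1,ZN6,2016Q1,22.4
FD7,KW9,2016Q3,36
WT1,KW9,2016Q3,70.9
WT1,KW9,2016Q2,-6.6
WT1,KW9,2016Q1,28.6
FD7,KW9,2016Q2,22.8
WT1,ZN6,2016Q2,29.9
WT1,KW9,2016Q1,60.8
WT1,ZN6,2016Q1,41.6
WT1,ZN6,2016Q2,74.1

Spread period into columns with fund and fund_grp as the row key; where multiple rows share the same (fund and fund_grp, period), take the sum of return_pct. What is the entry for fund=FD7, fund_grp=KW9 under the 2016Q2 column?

Rows with fund=FD7, fund_grp=KW9 and period=2016Q2: return_pct values are 46.3, -0.4, 5.4, 85.3, 22.8.
46.3 + -0.4 + 5.4 + 85.3 + 22.8 = 159.4.

159.4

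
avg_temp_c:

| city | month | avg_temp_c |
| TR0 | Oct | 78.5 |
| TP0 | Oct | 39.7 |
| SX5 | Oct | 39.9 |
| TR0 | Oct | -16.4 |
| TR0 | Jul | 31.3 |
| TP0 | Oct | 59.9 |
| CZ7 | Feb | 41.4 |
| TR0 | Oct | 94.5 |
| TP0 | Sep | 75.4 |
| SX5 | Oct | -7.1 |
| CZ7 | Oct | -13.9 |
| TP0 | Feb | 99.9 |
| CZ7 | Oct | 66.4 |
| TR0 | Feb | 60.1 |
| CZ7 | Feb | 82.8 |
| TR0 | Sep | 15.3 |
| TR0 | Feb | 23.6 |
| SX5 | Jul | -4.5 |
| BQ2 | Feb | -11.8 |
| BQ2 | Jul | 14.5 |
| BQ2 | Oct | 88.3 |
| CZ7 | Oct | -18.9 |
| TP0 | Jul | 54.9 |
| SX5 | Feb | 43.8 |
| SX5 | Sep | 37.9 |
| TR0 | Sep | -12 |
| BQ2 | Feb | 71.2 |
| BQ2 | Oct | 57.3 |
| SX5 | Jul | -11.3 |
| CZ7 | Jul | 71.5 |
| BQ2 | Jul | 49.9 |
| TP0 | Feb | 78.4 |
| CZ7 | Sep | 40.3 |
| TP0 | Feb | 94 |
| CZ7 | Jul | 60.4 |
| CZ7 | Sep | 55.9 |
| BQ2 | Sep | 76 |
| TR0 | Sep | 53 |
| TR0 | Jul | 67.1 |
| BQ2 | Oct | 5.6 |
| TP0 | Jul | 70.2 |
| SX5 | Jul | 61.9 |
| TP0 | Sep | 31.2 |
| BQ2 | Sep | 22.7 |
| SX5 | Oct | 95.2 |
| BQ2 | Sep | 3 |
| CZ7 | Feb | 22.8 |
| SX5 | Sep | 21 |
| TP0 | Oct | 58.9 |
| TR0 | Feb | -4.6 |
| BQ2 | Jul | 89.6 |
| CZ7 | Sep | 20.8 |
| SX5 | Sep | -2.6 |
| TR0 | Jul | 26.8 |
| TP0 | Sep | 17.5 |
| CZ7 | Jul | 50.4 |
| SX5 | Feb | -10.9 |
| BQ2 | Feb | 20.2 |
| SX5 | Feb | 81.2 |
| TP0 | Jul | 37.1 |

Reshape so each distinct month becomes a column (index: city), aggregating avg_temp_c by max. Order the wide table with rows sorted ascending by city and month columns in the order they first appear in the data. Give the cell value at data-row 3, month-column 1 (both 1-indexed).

95.2

With rows sorted ascending by city, row 3 is city=SX5. month columns in first-appearance order: Oct, Jul, Feb, Sep; column 1 is Oct.
Long rows with city=SX5, month=Oct: max(39.9, -7.1, 95.2) = 95.2.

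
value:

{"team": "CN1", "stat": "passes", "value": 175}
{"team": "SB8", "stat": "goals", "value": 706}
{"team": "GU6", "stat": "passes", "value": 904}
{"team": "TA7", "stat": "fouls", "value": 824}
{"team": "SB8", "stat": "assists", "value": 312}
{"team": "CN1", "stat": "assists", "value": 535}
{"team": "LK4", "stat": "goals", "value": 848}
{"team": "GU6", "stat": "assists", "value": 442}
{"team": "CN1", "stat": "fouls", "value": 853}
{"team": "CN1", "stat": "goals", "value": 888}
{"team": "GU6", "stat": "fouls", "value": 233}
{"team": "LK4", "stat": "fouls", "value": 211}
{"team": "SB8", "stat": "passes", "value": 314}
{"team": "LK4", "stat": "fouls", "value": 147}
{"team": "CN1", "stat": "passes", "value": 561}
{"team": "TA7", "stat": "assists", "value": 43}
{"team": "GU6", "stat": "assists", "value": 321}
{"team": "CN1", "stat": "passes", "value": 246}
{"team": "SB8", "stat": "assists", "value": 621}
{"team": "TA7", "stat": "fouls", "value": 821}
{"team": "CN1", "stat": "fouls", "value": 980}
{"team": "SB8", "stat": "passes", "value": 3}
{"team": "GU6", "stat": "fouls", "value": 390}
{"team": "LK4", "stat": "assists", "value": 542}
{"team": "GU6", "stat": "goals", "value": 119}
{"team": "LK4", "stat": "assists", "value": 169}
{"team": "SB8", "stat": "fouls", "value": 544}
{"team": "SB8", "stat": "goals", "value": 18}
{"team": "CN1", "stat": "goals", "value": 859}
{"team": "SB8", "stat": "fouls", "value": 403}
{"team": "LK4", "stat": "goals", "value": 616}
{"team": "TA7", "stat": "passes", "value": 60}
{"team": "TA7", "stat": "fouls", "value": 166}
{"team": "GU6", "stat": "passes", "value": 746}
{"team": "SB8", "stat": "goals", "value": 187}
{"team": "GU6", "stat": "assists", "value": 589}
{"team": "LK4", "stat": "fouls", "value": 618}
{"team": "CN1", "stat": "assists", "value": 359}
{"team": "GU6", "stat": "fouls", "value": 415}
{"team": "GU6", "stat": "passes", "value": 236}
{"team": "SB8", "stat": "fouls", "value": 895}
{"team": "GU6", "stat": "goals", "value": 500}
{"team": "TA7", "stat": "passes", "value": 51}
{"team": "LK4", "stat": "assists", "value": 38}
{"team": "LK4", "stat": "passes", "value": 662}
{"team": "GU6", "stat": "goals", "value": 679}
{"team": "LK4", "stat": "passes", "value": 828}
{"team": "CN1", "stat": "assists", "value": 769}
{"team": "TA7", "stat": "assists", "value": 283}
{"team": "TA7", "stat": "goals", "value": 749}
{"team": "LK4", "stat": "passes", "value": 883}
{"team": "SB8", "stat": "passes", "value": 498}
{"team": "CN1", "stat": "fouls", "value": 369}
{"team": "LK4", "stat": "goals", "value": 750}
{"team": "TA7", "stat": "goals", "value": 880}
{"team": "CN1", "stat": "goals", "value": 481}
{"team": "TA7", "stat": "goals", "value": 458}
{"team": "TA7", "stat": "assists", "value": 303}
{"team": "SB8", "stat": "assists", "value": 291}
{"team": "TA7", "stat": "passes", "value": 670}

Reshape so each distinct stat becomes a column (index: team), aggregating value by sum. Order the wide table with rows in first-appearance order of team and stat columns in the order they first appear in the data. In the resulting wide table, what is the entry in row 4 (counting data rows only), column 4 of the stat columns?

629

With rows in first-appearance order of team, row 4 is team=TA7. stat columns in first-appearance order: passes, goals, fouls, assists; column 4 is assists.
Long rows with team=TA7, stat=assists: 43 + 283 + 303 = 629.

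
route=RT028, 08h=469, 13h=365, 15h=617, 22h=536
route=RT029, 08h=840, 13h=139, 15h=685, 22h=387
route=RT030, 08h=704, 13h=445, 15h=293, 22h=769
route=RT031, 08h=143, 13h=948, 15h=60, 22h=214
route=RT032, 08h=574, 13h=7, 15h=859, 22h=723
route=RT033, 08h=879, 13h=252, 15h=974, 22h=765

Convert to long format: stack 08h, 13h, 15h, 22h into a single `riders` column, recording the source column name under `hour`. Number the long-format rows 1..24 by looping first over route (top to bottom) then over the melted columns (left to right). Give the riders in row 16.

214

24 rows total (6 × 4). Row 16: index ⌊(16-1)/4⌋ = 3 into route → RT031; (16-1) mod 4 = 3 into the melted columns → 22h.
So row 16 is (RT031, 22h, 214); riders = 214.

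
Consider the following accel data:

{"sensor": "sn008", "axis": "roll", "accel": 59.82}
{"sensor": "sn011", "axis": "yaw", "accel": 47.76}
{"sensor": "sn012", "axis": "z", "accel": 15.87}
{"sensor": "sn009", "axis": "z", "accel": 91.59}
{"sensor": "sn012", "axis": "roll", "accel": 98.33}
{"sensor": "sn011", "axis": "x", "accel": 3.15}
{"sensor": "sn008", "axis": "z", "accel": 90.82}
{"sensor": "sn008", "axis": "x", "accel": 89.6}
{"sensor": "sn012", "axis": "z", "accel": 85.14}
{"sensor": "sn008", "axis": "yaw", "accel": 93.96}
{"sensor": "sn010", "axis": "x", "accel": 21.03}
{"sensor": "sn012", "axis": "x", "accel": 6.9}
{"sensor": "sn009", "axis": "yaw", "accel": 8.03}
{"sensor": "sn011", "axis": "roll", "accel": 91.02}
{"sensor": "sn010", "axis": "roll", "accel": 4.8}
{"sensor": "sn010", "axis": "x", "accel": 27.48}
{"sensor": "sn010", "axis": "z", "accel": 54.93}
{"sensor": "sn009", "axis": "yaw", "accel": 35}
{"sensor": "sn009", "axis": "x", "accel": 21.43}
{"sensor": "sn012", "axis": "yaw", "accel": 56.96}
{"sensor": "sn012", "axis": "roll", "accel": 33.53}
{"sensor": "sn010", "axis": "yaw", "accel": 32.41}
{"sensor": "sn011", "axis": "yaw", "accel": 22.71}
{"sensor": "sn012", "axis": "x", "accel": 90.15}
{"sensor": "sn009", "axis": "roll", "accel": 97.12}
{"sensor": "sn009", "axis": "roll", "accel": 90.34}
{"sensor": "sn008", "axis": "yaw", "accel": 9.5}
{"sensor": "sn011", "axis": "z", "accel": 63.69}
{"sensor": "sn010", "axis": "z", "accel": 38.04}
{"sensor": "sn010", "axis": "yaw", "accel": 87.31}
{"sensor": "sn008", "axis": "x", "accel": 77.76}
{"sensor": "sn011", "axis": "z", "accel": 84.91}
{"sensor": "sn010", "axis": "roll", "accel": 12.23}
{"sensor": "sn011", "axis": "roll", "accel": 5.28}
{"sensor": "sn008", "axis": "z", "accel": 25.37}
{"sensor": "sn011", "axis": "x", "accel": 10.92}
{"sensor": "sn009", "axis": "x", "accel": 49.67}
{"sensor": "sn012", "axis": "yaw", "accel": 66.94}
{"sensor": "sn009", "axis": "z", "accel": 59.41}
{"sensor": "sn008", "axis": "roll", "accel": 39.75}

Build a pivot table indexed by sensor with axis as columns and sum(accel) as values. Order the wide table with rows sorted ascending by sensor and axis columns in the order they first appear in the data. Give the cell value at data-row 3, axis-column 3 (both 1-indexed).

92.97

With rows sorted ascending by sensor, row 3 is sensor=sn010. axis columns in first-appearance order: roll, yaw, z, x; column 3 is z.
Long rows with sensor=sn010, axis=z: 54.93 + 38.04 = 92.97.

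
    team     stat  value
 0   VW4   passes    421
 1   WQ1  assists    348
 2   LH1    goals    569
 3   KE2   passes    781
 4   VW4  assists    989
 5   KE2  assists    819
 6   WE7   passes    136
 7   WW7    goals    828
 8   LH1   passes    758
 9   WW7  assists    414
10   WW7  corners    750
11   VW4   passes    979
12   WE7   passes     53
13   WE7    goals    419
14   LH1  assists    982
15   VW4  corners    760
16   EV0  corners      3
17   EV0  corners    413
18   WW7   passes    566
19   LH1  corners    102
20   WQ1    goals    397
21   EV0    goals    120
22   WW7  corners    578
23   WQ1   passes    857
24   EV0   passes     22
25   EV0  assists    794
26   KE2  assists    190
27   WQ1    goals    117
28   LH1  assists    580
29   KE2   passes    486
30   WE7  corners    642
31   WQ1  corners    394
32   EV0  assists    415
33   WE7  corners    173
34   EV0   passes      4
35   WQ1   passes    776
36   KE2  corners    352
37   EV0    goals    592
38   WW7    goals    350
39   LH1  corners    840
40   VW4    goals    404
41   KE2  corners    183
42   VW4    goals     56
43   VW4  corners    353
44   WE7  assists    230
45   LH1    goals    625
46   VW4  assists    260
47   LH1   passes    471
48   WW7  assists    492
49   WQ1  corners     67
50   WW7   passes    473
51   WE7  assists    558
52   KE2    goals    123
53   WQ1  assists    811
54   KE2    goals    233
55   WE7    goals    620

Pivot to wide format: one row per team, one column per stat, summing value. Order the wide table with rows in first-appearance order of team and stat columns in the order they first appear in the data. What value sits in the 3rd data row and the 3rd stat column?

With rows in first-appearance order of team, row 3 is team=LH1. stat columns in first-appearance order: passes, assists, goals, corners; column 3 is goals.
Long rows with team=LH1, stat=goals: 569 + 625 = 1194.

1194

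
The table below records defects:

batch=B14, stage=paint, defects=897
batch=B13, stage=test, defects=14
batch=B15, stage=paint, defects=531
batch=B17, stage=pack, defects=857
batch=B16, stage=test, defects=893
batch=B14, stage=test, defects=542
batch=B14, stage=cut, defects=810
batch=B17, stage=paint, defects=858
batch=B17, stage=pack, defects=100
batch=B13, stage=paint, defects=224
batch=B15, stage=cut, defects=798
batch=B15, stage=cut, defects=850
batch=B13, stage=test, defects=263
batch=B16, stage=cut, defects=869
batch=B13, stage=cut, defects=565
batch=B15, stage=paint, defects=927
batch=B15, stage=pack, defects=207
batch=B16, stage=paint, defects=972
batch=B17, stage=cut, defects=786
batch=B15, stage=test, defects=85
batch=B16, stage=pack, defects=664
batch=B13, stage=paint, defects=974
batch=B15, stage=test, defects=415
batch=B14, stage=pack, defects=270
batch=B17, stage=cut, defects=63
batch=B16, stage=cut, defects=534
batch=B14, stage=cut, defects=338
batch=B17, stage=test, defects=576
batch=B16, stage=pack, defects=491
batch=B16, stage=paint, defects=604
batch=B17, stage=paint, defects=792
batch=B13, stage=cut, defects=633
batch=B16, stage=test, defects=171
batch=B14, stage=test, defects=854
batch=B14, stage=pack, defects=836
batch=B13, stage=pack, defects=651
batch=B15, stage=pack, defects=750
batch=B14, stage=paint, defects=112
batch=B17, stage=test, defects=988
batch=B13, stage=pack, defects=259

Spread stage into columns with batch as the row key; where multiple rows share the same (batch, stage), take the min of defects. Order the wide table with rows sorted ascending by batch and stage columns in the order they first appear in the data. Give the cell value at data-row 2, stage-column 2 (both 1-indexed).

542

With rows sorted ascending by batch, row 2 is batch=B14. stage columns in first-appearance order: paint, test, pack, cut; column 2 is test.
Long rows with batch=B14, stage=test: min(542, 854) = 542.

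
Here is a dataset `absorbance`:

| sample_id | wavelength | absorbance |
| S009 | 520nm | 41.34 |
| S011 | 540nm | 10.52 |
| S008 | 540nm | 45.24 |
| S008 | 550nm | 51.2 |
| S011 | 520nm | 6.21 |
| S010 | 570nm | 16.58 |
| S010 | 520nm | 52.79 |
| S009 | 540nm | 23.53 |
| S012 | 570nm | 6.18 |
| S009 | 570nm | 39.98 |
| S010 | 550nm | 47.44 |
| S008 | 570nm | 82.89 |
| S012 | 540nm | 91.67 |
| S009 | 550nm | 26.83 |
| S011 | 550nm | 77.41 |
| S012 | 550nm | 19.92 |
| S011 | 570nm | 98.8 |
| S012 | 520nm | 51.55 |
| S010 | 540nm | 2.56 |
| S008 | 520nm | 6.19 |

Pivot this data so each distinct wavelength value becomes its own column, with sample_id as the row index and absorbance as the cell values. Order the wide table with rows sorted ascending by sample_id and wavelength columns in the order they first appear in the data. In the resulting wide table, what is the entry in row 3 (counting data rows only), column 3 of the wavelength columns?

47.44

With rows sorted ascending by sample_id, row 3 is sample_id=S010. wavelength columns in first-appearance order: 520nm, 540nm, 550nm, 570nm; column 3 is 550nm.
Long rows with sample_id=S010, wavelength=550nm: absorbance = 47.44.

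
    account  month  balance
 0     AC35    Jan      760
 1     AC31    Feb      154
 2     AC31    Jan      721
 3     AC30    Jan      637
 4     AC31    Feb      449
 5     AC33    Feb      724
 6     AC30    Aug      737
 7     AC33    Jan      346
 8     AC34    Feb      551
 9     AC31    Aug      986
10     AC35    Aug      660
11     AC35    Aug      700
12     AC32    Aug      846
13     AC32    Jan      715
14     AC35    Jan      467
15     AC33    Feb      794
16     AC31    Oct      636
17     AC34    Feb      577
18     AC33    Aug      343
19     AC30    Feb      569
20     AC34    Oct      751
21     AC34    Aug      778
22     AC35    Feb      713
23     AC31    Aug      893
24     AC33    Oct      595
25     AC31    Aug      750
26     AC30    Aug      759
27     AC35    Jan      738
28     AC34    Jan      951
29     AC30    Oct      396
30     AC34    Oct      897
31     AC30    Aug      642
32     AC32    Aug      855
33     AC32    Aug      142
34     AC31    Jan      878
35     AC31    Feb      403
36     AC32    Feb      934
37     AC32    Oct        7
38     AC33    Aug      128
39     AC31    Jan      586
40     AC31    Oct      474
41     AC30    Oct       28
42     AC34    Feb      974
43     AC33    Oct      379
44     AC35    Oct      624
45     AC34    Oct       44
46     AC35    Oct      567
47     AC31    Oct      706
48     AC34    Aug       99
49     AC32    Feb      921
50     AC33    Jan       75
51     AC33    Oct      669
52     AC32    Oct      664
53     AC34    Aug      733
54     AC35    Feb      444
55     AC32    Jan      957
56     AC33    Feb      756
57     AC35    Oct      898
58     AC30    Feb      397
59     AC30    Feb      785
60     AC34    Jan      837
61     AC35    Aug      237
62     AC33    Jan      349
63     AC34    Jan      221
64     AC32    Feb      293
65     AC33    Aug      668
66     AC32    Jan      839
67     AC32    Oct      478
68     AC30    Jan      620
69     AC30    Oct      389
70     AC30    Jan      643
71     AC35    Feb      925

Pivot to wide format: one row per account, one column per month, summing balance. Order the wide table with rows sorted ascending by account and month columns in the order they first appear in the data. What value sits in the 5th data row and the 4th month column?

1692

With rows sorted ascending by account, row 5 is account=AC34. month columns in first-appearance order: Jan, Feb, Aug, Oct; column 4 is Oct.
Long rows with account=AC34, month=Oct: 751 + 897 + 44 = 1692.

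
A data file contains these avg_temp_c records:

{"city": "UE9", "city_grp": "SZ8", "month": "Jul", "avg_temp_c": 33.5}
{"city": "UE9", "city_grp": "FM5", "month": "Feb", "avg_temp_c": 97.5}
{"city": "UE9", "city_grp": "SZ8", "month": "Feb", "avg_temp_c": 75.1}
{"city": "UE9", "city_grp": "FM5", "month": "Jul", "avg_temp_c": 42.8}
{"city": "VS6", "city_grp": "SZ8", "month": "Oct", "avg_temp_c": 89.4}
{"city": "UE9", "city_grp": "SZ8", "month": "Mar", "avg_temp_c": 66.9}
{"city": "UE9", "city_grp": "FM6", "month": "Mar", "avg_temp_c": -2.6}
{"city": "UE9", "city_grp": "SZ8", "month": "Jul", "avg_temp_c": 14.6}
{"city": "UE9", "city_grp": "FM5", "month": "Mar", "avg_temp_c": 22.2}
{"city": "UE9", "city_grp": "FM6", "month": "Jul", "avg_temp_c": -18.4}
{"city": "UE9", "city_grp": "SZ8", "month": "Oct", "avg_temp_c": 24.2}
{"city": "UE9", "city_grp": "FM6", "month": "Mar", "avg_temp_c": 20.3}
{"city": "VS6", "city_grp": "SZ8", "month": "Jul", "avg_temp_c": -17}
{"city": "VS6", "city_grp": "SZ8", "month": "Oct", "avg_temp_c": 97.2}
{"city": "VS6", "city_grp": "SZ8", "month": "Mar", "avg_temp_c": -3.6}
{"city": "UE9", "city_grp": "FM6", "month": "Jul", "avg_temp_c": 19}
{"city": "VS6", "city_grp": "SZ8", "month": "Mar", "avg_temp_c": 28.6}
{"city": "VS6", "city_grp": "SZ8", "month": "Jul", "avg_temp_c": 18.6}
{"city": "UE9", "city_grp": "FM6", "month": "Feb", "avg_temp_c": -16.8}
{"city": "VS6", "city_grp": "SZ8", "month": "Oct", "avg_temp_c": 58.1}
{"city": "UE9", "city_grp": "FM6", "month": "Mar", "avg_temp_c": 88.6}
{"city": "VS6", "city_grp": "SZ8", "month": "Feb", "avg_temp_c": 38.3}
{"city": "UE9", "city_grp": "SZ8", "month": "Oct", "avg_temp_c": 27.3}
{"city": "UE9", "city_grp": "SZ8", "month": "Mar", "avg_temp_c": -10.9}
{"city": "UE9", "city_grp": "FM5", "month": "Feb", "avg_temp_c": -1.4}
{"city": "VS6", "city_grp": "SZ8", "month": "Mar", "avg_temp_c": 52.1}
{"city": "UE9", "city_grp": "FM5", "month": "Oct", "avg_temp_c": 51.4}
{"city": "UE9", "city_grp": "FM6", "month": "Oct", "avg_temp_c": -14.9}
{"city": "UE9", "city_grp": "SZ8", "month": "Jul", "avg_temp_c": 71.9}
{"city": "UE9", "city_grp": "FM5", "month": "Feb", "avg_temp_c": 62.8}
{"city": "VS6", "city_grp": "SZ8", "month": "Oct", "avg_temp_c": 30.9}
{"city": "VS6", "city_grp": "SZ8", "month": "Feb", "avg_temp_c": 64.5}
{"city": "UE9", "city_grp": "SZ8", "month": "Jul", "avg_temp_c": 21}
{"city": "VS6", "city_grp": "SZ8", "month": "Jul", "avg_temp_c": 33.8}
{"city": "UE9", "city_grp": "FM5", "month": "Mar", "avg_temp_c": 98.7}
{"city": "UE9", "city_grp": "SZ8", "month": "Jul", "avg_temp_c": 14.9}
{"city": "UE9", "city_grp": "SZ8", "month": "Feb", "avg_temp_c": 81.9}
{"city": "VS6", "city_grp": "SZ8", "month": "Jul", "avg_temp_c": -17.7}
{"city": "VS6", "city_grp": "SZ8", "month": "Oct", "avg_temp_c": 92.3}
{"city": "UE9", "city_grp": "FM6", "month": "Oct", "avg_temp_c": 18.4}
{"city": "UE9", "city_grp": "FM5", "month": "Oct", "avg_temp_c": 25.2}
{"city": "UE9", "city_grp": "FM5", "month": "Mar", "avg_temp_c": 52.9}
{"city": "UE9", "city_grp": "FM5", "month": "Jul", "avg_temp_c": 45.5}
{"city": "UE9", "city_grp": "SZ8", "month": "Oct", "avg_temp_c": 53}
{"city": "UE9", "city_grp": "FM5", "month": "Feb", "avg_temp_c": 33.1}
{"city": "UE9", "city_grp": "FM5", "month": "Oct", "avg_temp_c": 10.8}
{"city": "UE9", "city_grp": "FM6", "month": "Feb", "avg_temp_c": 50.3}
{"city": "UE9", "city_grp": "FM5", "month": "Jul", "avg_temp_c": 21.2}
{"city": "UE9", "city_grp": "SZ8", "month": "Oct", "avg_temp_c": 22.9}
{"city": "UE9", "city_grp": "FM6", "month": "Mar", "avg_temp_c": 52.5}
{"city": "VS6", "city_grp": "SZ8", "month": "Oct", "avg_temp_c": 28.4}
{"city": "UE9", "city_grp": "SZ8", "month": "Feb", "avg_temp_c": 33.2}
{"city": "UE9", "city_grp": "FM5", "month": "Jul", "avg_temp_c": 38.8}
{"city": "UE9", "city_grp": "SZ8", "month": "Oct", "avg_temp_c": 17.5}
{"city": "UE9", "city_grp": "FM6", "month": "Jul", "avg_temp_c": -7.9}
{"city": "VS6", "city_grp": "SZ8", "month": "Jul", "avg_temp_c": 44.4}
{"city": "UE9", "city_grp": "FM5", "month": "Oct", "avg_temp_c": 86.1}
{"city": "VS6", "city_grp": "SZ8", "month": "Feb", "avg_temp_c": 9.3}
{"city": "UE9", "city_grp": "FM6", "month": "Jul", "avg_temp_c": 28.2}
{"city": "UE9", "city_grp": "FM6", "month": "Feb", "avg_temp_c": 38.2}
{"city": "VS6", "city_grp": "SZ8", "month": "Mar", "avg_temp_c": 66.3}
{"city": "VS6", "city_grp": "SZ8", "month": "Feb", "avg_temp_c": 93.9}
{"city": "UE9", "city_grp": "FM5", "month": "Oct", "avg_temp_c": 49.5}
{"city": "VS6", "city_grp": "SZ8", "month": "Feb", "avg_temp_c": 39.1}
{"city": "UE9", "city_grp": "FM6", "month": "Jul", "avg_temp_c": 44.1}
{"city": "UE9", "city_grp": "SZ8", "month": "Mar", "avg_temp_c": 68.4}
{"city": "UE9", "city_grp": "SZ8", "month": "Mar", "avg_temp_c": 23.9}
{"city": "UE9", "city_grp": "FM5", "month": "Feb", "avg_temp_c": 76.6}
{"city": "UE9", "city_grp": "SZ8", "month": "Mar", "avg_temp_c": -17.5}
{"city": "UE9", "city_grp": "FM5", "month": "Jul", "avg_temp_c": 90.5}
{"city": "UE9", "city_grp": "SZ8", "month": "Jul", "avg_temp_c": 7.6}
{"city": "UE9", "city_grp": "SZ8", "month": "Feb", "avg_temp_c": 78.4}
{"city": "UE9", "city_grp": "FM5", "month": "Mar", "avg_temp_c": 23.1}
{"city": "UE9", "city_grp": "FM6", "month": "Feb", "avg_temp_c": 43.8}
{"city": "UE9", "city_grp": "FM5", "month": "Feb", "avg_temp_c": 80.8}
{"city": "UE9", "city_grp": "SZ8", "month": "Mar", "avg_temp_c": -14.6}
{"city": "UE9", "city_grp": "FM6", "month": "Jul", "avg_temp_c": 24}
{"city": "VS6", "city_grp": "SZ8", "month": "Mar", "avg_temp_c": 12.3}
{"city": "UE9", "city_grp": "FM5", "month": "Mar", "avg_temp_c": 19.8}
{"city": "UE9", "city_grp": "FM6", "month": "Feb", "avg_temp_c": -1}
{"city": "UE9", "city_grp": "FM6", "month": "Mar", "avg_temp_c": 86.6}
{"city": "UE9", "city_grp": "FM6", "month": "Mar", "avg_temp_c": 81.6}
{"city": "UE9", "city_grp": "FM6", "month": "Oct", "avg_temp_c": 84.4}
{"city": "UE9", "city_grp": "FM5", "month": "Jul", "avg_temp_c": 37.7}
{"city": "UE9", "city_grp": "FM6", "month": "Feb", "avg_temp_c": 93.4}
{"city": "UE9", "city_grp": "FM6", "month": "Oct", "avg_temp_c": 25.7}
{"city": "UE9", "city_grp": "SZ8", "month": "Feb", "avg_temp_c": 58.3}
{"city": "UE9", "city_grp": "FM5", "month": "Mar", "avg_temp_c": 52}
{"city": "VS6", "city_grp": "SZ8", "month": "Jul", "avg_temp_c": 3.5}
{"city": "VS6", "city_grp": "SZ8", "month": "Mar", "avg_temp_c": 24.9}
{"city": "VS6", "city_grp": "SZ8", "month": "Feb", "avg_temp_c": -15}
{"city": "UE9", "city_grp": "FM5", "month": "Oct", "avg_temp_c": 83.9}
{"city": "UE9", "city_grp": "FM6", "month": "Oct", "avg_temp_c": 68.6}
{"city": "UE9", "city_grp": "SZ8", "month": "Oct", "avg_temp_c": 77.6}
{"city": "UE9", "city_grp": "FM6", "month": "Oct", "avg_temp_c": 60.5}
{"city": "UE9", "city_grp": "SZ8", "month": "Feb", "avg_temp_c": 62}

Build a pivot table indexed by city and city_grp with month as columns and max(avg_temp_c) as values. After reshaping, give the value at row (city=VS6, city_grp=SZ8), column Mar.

66.3

Rows with city=VS6, city_grp=SZ8 and month=Mar: avg_temp_c values are -3.6, 28.6, 52.1, 66.3, 12.3, 24.9.
max(-3.6, 28.6, 52.1, 66.3, 12.3, 24.9) = 66.3.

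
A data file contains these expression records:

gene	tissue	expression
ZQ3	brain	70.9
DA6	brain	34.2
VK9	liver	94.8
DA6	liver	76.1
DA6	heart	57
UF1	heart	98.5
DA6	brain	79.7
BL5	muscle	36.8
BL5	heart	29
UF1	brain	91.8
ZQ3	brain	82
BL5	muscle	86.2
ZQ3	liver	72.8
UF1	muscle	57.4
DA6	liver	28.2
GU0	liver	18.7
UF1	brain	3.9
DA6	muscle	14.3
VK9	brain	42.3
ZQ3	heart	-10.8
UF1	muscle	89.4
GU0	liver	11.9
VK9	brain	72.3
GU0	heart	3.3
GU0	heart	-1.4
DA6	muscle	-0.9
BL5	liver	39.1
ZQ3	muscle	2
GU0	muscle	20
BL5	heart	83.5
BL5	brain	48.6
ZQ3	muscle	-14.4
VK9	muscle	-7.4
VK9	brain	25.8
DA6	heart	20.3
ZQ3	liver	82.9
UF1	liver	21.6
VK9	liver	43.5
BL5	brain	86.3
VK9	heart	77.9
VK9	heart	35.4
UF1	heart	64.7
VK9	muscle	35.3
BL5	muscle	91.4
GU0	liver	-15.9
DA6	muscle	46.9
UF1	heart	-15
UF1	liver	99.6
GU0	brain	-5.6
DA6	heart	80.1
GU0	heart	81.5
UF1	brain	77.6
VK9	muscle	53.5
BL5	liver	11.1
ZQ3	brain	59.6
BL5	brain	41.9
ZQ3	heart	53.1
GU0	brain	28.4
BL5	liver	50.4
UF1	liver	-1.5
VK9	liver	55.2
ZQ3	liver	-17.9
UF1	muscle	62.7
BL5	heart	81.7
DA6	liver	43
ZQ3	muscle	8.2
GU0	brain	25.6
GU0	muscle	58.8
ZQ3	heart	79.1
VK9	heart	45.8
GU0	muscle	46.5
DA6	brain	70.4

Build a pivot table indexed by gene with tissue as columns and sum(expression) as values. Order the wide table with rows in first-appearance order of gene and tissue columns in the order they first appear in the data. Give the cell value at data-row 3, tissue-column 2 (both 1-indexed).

193.5

With rows in first-appearance order of gene, row 3 is gene=VK9. tissue columns in first-appearance order: brain, liver, heart, muscle; column 2 is liver.
Long rows with gene=VK9, tissue=liver: 94.8 + 43.5 + 55.2 = 193.5.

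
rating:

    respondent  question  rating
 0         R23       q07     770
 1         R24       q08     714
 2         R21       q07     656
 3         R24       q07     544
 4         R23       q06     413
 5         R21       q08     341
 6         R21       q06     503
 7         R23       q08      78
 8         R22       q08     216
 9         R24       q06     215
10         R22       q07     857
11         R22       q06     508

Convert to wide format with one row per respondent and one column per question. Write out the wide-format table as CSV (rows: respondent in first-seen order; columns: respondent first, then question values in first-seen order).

Columns: respondent plus the 3 distinct question values (q07, q08, q06).
For example, row R23 column q07 takes rating=770 from the long row (R23, q07).

respondent,q07,q08,q06
R23,770,78,413
R24,544,714,215
R21,656,341,503
R22,857,216,508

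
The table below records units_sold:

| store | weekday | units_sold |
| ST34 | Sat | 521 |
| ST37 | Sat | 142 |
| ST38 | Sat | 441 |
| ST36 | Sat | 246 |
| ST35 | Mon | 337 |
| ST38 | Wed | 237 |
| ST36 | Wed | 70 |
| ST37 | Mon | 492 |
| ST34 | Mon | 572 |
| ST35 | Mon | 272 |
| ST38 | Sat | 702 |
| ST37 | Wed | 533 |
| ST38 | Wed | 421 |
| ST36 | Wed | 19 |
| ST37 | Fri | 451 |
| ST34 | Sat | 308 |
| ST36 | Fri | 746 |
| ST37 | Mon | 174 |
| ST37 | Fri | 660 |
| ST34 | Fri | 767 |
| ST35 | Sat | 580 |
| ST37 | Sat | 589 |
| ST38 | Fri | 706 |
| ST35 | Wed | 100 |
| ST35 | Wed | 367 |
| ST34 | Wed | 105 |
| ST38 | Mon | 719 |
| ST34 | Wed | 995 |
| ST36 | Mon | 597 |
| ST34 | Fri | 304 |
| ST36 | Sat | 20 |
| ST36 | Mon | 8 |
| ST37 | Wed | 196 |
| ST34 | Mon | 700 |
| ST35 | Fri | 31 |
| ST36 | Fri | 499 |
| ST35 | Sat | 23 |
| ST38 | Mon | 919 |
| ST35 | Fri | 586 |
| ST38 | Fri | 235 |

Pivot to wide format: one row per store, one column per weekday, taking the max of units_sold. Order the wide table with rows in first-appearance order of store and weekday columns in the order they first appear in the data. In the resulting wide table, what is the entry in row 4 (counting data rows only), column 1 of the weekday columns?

With rows in first-appearance order of store, row 4 is store=ST36. weekday columns in first-appearance order: Sat, Mon, Wed, Fri; column 1 is Sat.
Long rows with store=ST36, weekday=Sat: max(246, 20) = 246.

246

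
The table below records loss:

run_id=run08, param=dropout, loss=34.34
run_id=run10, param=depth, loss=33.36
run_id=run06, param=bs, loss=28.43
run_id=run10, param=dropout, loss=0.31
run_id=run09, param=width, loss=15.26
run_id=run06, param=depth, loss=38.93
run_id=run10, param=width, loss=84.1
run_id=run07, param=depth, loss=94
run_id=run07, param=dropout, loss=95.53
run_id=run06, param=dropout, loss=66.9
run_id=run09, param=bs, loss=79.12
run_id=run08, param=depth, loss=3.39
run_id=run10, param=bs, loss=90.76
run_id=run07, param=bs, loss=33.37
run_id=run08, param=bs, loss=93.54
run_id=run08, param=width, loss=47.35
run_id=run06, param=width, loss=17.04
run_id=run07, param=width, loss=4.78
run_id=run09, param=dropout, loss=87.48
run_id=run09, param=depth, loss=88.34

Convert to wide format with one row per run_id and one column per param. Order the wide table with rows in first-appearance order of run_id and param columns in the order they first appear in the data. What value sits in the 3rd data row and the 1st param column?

With rows in first-appearance order of run_id, row 3 is run_id=run06. param columns in first-appearance order: dropout, depth, bs, width; column 1 is dropout.
Long rows with run_id=run06, param=dropout: loss = 66.9.

66.9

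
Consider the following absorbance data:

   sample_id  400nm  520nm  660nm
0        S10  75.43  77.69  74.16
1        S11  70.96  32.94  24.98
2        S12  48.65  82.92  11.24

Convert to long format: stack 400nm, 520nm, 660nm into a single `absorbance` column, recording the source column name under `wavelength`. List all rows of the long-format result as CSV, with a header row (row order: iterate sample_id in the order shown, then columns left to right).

Each (sample_id, column) pair becomes one row: 3 × 3 = 9 rows.
For example, (S10, 400nm) → absorbance=75.43.

sample_id,wavelength,absorbance
S10,400nm,75.43
S10,520nm,77.69
S10,660nm,74.16
S11,400nm,70.96
S11,520nm,32.94
S11,660nm,24.98
S12,400nm,48.65
S12,520nm,82.92
S12,660nm,11.24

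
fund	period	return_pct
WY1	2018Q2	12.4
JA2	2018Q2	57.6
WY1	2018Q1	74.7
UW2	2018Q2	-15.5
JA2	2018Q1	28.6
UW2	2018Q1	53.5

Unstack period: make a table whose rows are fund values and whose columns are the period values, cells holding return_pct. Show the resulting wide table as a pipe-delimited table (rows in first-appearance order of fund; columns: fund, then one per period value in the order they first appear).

| fund | 2018Q2 | 2018Q1 |
| WY1 | 12.4 | 74.7 |
| JA2 | 57.6 | 28.6 |
| UW2 | -15.5 | 53.5 |

Columns: fund plus the 2 distinct period values (2018Q2, 2018Q1).
For example, row WY1 column 2018Q2 takes return_pct=12.4 from the long row (WY1, 2018Q2).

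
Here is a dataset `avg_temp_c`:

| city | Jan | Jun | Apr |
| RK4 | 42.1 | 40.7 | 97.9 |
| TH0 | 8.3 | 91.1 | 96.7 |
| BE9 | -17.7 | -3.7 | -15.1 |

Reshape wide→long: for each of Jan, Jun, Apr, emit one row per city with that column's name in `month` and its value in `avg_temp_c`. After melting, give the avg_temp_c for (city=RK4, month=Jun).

Unpivoting turns each (city, wide-column) pair into one long row.
The wide cell at row RK4, column Jun holds 40.7, so the long row (RK4, Jun) has avg_temp_c=40.7.

40.7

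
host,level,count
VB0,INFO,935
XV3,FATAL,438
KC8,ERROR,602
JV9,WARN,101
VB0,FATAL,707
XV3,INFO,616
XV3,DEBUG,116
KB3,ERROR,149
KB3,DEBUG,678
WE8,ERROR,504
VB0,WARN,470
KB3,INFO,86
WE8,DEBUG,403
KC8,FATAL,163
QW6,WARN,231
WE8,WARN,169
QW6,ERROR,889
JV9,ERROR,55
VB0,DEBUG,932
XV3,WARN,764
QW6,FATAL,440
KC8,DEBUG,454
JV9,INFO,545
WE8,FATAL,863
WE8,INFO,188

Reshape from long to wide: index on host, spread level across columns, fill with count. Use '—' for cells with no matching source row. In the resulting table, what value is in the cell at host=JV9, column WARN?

101

The long row with host=JV9, level=WARN has count=101.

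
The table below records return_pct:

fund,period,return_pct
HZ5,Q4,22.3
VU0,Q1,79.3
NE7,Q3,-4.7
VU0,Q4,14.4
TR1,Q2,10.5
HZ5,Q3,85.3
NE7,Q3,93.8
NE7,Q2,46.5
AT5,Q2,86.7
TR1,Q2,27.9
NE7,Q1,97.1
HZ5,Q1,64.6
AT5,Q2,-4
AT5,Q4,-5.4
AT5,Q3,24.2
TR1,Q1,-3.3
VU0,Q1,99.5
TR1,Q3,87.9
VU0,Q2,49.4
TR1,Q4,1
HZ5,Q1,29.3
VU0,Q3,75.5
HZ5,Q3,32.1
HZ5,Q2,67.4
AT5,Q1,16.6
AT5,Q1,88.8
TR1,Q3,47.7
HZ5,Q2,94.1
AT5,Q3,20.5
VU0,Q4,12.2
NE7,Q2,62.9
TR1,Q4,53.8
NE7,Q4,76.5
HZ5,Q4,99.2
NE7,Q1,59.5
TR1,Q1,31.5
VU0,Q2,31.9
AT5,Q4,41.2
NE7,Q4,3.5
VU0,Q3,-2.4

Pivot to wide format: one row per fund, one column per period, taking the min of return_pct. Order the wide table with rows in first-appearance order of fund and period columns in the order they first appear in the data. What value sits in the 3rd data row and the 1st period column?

3.5

With rows in first-appearance order of fund, row 3 is fund=NE7. period columns in first-appearance order: Q4, Q1, Q3, Q2; column 1 is Q4.
Long rows with fund=NE7, period=Q4: min(76.5, 3.5) = 3.5.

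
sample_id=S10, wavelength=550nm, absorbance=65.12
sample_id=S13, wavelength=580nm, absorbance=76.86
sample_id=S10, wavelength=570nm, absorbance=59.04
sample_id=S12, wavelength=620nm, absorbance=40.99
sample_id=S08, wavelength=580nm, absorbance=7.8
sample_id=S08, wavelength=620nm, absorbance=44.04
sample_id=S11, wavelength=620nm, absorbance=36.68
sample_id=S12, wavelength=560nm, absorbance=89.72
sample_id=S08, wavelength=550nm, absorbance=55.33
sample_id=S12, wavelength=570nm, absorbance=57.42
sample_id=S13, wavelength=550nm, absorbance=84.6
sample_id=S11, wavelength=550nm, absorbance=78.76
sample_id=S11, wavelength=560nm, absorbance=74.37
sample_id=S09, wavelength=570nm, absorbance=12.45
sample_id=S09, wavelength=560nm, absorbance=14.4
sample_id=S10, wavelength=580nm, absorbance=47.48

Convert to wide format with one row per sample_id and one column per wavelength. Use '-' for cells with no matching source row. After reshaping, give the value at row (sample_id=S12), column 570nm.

The long row with sample_id=S12, wavelength=570nm has absorbance=57.42.

57.42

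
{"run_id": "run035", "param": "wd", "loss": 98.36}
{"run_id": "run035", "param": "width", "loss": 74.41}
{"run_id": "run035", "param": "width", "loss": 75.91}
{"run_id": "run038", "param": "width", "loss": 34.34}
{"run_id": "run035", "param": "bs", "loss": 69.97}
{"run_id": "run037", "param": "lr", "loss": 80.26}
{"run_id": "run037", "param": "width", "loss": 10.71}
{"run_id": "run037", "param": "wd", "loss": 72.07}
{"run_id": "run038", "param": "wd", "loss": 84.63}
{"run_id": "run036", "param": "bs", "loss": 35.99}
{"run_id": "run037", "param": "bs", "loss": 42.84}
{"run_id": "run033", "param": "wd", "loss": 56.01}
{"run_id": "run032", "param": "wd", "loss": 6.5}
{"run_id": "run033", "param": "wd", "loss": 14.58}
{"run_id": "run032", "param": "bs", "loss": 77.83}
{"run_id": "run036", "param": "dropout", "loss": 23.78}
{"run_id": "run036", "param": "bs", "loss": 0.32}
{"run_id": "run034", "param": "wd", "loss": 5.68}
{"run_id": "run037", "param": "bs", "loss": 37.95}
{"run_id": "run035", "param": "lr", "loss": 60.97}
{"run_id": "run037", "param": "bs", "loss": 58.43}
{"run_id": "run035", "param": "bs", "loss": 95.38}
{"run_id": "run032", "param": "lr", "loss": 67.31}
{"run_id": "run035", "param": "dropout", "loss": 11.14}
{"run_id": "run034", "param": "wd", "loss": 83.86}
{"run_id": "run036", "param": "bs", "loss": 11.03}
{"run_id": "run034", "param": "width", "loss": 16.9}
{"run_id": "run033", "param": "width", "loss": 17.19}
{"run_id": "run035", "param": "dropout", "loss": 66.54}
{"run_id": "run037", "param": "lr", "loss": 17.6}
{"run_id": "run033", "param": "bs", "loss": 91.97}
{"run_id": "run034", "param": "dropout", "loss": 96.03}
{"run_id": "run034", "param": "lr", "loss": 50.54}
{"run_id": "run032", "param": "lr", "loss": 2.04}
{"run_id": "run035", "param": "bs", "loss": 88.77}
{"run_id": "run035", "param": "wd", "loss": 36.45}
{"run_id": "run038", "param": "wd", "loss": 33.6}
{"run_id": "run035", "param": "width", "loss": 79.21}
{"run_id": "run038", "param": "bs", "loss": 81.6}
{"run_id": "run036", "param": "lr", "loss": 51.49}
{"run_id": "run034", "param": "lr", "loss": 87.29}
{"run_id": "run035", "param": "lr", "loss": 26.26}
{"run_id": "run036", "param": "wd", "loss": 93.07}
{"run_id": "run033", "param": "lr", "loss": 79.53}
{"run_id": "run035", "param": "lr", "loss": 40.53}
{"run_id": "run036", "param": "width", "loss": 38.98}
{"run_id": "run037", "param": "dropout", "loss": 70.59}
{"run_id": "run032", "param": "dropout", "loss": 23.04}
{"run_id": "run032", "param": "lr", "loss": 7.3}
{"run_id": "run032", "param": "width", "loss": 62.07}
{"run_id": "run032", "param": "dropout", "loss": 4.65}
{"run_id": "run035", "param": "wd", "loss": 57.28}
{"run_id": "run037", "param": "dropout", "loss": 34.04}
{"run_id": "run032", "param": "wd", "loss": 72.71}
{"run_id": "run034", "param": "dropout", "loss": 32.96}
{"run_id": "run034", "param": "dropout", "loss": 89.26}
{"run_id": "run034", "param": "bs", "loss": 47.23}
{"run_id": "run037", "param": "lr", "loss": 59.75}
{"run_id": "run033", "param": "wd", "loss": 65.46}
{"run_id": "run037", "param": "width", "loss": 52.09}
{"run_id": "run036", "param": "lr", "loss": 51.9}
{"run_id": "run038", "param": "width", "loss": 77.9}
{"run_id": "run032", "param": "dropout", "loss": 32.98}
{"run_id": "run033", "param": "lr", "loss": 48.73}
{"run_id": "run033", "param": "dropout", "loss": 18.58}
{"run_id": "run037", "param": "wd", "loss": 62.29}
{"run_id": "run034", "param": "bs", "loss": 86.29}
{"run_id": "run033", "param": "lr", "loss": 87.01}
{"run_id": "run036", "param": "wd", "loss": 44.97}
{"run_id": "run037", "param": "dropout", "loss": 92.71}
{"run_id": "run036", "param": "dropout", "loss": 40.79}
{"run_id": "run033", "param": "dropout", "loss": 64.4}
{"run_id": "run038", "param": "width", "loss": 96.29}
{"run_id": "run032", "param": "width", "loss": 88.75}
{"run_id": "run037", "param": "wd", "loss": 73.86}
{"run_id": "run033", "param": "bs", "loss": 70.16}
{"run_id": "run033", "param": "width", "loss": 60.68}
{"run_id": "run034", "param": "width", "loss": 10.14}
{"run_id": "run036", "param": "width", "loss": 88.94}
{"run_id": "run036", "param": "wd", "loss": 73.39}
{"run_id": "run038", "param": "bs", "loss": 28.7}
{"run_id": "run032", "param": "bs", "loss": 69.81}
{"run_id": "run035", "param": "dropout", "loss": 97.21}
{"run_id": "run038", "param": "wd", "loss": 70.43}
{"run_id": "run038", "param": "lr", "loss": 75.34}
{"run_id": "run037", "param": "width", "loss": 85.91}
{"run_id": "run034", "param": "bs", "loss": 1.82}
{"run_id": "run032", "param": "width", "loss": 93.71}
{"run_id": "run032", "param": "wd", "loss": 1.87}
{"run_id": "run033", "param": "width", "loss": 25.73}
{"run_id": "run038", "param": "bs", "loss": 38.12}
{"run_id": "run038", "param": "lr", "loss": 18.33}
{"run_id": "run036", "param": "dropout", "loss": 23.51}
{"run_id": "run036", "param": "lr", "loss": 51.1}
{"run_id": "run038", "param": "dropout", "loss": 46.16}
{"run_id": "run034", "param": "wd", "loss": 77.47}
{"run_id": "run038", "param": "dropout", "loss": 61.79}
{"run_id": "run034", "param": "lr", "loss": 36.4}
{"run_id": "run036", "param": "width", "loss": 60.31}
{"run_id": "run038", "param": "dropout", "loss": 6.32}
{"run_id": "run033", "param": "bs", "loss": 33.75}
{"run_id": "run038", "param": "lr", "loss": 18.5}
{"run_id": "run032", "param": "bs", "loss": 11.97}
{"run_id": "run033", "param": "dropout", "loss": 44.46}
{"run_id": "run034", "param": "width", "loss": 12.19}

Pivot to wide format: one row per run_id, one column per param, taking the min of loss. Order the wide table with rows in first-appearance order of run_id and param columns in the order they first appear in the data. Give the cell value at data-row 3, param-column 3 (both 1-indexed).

37.95

With rows in first-appearance order of run_id, row 3 is run_id=run037. param columns in first-appearance order: wd, width, bs, lr, dropout; column 3 is bs.
Long rows with run_id=run037, param=bs: min(42.84, 37.95, 58.43) = 37.95.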